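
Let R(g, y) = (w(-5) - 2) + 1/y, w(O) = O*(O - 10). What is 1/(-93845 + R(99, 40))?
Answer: -40/3750879 ≈ -1.0664e-5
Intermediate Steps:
w(O) = O*(-10 + O)
R(g, y) = 73 + 1/y (R(g, y) = (-5*(-10 - 5) - 2) + 1/y = (-5*(-15) - 2) + 1/y = (75 - 2) + 1/y = 73 + 1/y)
1/(-93845 + R(99, 40)) = 1/(-93845 + (73 + 1/40)) = 1/(-93845 + 2921/40) = 1/(-3750879/40) = -40/3750879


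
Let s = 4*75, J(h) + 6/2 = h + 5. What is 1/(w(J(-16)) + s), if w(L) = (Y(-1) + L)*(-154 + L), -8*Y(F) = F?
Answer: 1/2631 ≈ 0.00038008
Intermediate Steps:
J(h) = 2 + h (J(h) = -3 + (h + 5) = -3 + (5 + h) = 2 + h)
s = 300
Y(F) = -F/8
w(L) = (-154 + L)*(⅛ + L) (w(L) = (-⅛*(-1) + L)*(-154 + L) = (⅛ + L)*(-154 + L) = (-154 + L)*(⅛ + L))
1/(w(J(-16)) + s) = 1/((-77/4 + (2 - 16)² - 1231*(2 - 16)/8) + 300) = 1/((-77/4 + (-14)² - 1231/8*(-14)) + 300) = 1/((-77/4 + 196 + 8617/4) + 300) = 1/(2331 + 300) = 1/2631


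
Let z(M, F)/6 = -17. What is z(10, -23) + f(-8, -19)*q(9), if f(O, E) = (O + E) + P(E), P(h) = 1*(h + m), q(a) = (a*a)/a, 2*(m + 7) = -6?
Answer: -606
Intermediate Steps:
m = -10 (m = -7 + (½)*(-6) = -7 - 3 = -10)
z(M, F) = -102 (z(M, F) = 6*(-17) = -102)
q(a) = a (q(a) = a²/a = a)
P(h) = -10 + h (P(h) = 1*(h - 10) = 1*(-10 + h) = -10 + h)
f(O, E) = -10 + O + 2*E (f(O, E) = (O + E) + (-10 + E) = (E + O) + (-10 + E) = -10 + O + 2*E)
z(10, -23) + f(-8, -19)*q(9) = -102 + (-10 - 8 + 2*(-19))*9 = -102 + (-10 - 8 - 38)*9 = -102 - 56*9 = -102 - 504 = -606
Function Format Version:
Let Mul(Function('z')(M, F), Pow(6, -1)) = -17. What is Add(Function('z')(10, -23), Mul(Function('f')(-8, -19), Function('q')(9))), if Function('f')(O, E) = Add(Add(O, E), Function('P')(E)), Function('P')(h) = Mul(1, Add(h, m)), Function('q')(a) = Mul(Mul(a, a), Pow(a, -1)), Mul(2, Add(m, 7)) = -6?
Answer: -606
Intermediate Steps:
m = -10 (m = Add(-7, Mul(Rational(1, 2), -6)) = Add(-7, -3) = -10)
Function('z')(M, F) = -102 (Function('z')(M, F) = Mul(6, -17) = -102)
Function('q')(a) = a (Function('q')(a) = Mul(Pow(a, 2), Pow(a, -1)) = a)
Function('P')(h) = Add(-10, h) (Function('P')(h) = Mul(1, Add(h, -10)) = Mul(1, Add(-10, h)) = Add(-10, h))
Function('f')(O, E) = Add(-10, O, Mul(2, E)) (Function('f')(O, E) = Add(Add(O, E), Add(-10, E)) = Add(Add(E, O), Add(-10, E)) = Add(-10, O, Mul(2, E)))
Add(Function('z')(10, -23), Mul(Function('f')(-8, -19), Function('q')(9))) = Add(-102, Mul(Add(-10, -8, Mul(2, -19)), 9)) = Add(-102, Mul(Add(-10, -8, -38), 9)) = Add(-102, Mul(-56, 9)) = Add(-102, -504) = -606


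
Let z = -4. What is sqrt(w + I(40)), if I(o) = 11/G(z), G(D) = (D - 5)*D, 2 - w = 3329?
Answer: I*sqrt(119761)/6 ≈ 57.677*I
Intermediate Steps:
w = -3327 (w = 2 - 1*3329 = 2 - 3329 = -3327)
G(D) = D*(-5 + D) (G(D) = (-5 + D)*D = D*(-5 + D))
I(o) = 11/36 (I(o) = 11/((-4*(-5 - 4))) = 11/((-4*(-9))) = 11/36)
sqrt(w + I(40)) = sqrt(-3327 + 11/36) = sqrt(-119761/36) = I*sqrt(119761)/6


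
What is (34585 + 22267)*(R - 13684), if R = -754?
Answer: -820829176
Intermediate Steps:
(34585 + 22267)*(R - 13684) = (34585 + 22267)*(-754 - 13684) = 56852*(-14438) = -820829176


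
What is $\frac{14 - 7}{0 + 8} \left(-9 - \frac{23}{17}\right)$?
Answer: $- \frac{154}{17} \approx -9.0588$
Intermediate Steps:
$\frac{14 - 7}{0 + 8} \left(-9 - \frac{23}{17}\right) = \frac{7}{8} \left(-9 - \frac{23}{17}\right) = 7 \cdot \frac{1}{8} \left(-9 - \frac{23}{17}\right) = \frac{7}{8} \left(- \frac{176}{17}\right) = - \frac{154}{17}$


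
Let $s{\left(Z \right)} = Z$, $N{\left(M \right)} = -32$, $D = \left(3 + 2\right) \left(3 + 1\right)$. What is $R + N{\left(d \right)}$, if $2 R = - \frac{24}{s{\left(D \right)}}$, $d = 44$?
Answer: $- \frac{163}{5} \approx -32.6$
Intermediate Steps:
$D = 20$ ($D = 5 \cdot 4 = 20$)
$R = - \frac{3}{5}$ ($R = \frac{\left(-24\right) \frac{1}{20}}{2} = \frac{1}{2} \left(- \frac{6}{5}\right) = - \frac{3}{5} \approx -0.6$)
$R + N{\left(d \right)} = - \frac{3}{5} - 32 = - \frac{163}{5}$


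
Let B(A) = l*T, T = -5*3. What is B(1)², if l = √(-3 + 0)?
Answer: -675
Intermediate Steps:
T = -15 (T = -1*15 = -15)
l = I*√3 (l = √(-3) = I*√3 ≈ 1.732*I)
B(A) = -15*I*√3 (B(A) = (I*√3)*(-15) = -15*I*√3)
B(1)² = (-15*I*√3)² = -675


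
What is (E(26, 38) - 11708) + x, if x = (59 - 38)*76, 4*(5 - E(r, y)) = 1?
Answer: -40429/4 ≈ -10107.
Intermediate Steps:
E(r, y) = 19/4 (E(r, y) = 5 - ¼*1 = 5 - ¼ = 19/4)
x = 1596 (x = 21*76 = 1596)
(E(26, 38) - 11708) + x = (19/4 - 11708) + 1596 = -46813/4 + 1596 = -40429/4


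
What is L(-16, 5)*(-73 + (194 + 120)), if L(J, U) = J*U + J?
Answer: -23136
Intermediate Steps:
L(J, U) = J + J*U
L(-16, 5)*(-73 + (194 + 120)) = (-16*(1 + 5))*(-73 + (194 + 120)) = (-16*6)*(-73 + 314) = -96*241 = -23136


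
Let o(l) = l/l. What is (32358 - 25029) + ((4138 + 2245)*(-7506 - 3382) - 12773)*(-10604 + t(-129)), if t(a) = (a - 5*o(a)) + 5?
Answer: 746060250170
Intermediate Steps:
o(l) = 1
t(a) = a (t(a) = (a - 5*1) + 5 = (a - 5) + 5 = (-5 + a) + 5 = a)
(32358 - 25029) + ((4138 + 2245)*(-7506 - 3382) - 12773)*(-10604 + t(-129)) = (32358 - 25029) + ((4138 + 2245)*(-7506 - 3382) - 12773)*(-10604 - 129) = 7329 + (6383*(-10888) - 12773)*(-10733) = 7329 + (-69498104 - 12773)*(-10733) = 7329 - 69510877*(-10733) = 7329 + 746060242841 = 746060250170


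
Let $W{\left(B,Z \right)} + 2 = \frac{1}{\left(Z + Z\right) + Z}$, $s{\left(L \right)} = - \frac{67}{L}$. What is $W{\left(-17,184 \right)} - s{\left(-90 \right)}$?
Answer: $- \frac{22709}{8280} \approx -2.7426$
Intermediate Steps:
$W{\left(B,Z \right)} = -2 + \frac{1}{3 Z}$ ($W{\left(B,Z \right)} = -2 + \frac{1}{\left(Z + Z\right) + Z} = -2 + \frac{1}{2 Z + Z} = -2 + \frac{1}{3 Z}$)
$W{\left(-17,184 \right)} - s{\left(-90 \right)} = \left(-2 + \frac{1}{3 \cdot 184}\right) - - \frac{67}{-90} = \left(-2 + \frac{1}{3} \cdot \frac{1}{184}\right) - \left(-67\right) \left(- \frac{1}{90}\right) = \left(-2 + \frac{1}{552}\right) - \frac{67}{90} = - \frac{1103}{552} - \frac{67}{90} = - \frac{22709}{8280}$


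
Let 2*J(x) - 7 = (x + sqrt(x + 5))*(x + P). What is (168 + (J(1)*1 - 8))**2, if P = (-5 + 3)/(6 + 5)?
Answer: 6501861/242 + 16227*sqrt(6)/121 ≈ 27196.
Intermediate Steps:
P = -2/11 ≈ -0.18182
J(x) = 7/2 + (-2/11 + x)*(x + sqrt(5 + x))/2 (J(x) = 7/2 + ((x + sqrt(x + 5))*(x - 2/11))/2 = 7/2 + ((x + sqrt(5 + x))*(-2/11 + x))/2 = 7/2 + ((-2/11 + x)*(x + sqrt(5 + x)))/2 = 7/2 + (-2/11 + x)*(x + sqrt(5 + x))/2)
(168 + (J(1)*1 - 8))**2 = (168 + ((7/2 + (1/2)*1**2 - 1/11*1 - sqrt(5 + 1)/11 + (1/2)*1*sqrt(5 + 1))*1 - 8))**2 = (168 + ((7/2 + (1/2)*1 - 1/11 - sqrt(6)/11 + (1/2)*1*sqrt(6))*1 - 8))**2 = (168 + ((7/2 + 1/2 - 1/11 - sqrt(6)/11 + sqrt(6)/2)*1 - 8))**2 = (168 + ((43/11 + 9*sqrt(6)/22)*1 - 8))**2 = (168 + ((43/11 + 9*sqrt(6)/22) - 8))**2 = (168 + (-45/11 + 9*sqrt(6)/22))**2 = (1803/11 + 9*sqrt(6)/22)**2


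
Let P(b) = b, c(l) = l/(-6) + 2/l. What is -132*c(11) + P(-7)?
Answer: 211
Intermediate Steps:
c(l) = 2/l - l/6 (c(l) = l*(-1/6) + 2/l = -l/6 + 2/l = 2/l - l/6)
-132*c(11) + P(-7) = -132*(2/11 - 1/6*11) - 7 = -132*(2*(1/11) - 11/6) - 7 = -132*(2/11 - 11/6) - 7 = -132*(-109/66) - 7 = 218 - 7 = 211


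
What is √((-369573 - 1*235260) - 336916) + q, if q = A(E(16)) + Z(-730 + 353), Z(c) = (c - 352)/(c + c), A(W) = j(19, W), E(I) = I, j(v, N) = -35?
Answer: -25661/754 + I*√941749 ≈ -34.033 + 970.44*I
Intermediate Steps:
A(W) = -35
Z(c) = (-352 + c)/(2*c) (Z(c) = (-352 + c)/((2*c)) = (-352 + c)*(1/(2*c)) = (-352 + c)/(2*c))
q = -25661/754 (q = -35 + (-352 + (-730 + 353))/(2*(-730 + 353)) = -35 + (½)*(-352 - 377)/(-377) = -35 + (½)*(-1/377)*(-729) = -35 + 729/754 = -25661/754 ≈ -34.033)
√((-369573 - 1*235260) - 336916) + q = √((-369573 - 1*235260) - 336916) - 25661/754 = √((-369573 - 235260) - 336916) - 25661/754 = √(-604833 - 336916) - 25661/754 = √(-941749) - 25661/754 = I*√941749 - 25661/754 = -25661/754 + I*√941749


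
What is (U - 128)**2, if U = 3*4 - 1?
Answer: 13689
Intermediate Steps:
U = 11 (U = 12 - 1 = 11)
(U - 128)**2 = (11 - 128)**2 = (-117)**2 = 13689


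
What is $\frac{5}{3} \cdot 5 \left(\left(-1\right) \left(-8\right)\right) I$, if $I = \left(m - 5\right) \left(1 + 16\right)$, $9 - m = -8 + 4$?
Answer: $\frac{27200}{3} \approx 9066.7$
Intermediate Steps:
$m = 13$ ($m = 9 - \left(-8 + 4\right) = 9 - -4 = 9 + 4 = 13$)
$I = 136$ ($I = \left(13 - 5\right) \left(1 + 16\right) = 8 \cdot 17 = 136$)
$\frac{5}{3} \cdot 5 \left(\left(-1\right) \left(-8\right)\right) I = \frac{5}{3} \cdot 5 \left(\left(-1\right) \left(-8\right)\right) 136 = 5 \cdot \frac{1}{3} \cdot 5 \cdot 8 \cdot 136 = \frac{5}{3} \cdot 5 \cdot 8 \cdot 136 = \frac{25}{3} \cdot 8 \cdot 136 = \frac{200}{3} \cdot 136 = \frac{27200}{3}$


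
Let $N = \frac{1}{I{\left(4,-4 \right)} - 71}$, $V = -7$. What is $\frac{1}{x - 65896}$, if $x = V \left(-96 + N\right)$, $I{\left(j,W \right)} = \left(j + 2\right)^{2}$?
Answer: $- \frac{5}{326119} \approx -1.5332 \cdot 10^{-5}$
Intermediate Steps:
$I{\left(j,W \right)} = \left(2 + j\right)^{2}$
$N = - \frac{1}{35}$ ($N = \frac{1}{\left(2 + 4\right)^{2} - 71} = \frac{1}{6^{2} - 71} = \frac{1}{36 - 71} = \frac{1}{-35} = - \frac{1}{35} \approx -0.028571$)
$x = \frac{3361}{5}$ ($x = - 7 \left(-96 - \frac{1}{35}\right) = \left(-7\right) \left(- \frac{3361}{35}\right) = \frac{3361}{5} \approx 672.2$)
$\frac{1}{x - 65896} = \frac{1}{\frac{3361}{5} - 65896} = \frac{1}{- \frac{326119}{5}} = - \frac{5}{326119}$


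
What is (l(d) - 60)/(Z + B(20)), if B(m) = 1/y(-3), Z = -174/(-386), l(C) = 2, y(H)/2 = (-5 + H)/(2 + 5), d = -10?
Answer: -179104/41 ≈ -4368.4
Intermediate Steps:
y(H) = -10/7 + 2*H/7 (y(H) = 2*((-5 + H)/(2 + 5)) = 2*((-5 + H)/7) = 2*((-5 + H)*(⅐)) = 2*(-5/7 + H/7) = -10/7 + 2*H/7)
Z = 87/193 (Z = -174*(-1/386) = 87/193 ≈ 0.45078)
B(m) = -7/16 (B(m) = 1/(-10/7 + (2/7)*(-3)) = 1/(-10/7 - 6/7) = 1/(-16/7) = -7/16)
(l(d) - 60)/(Z + B(20)) = (2 - 60)/(87/193 - 7/16) = -58/41/3088 = -58*3088/41 = -179104/41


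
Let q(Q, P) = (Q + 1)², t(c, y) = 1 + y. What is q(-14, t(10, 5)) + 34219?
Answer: 34388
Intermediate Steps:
q(Q, P) = (1 + Q)²
q(-14, t(10, 5)) + 34219 = (1 - 14)² + 34219 = (-13)² + 34219 = 169 + 34219 = 34388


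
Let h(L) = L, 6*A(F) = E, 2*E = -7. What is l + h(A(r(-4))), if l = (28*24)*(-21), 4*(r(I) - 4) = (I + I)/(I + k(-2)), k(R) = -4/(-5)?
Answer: -169351/12 ≈ -14113.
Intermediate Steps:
k(R) = ⅘ (k(R) = -4*(-⅕) = ⅘)
r(I) = 4 + I/(2*(⅘ + I)) (r(I) = 4 + ((I + I)/(I + ⅘))/4 = 4 + ((2*I)/(⅘ + I))/4 = 4 + (2*I/(⅘ + I))/4 = 4 + I/(2*(⅘ + I)))
E = -7/2 (E = (½)*(-7) = -7/2 ≈ -3.5000)
A(F) = -7/12 (A(F) = (⅙)*(-7/2) = -7/12)
l = -14112 (l = 672*(-21) = -14112)
l + h(A(r(-4))) = -14112 - 7/12 = -169351/12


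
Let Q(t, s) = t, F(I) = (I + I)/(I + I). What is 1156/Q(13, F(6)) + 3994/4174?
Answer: 2438533/27131 ≈ 89.880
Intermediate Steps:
F(I) = 1 (F(I) = (2*I)/((2*I)) = (2*I)*(1/(2*I)) = 1)
1156/Q(13, F(6)) + 3994/4174 = 1156/13 + 3994/4174 = 1156*(1/13) + 3994*(1/4174) = 1156/13 + 1997/2087 = 2438533/27131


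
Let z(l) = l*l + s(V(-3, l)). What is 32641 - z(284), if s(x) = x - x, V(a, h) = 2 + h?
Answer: -48015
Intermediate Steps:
s(x) = 0
z(l) = l² (z(l) = l*l + 0 = l² + 0 = l²)
32641 - z(284) = 32641 - 1*284² = 32641 - 1*80656 = 32641 - 80656 = -48015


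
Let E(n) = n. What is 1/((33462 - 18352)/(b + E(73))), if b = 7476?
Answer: 7549/15110 ≈ 0.49960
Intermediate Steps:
1/((33462 - 18352)/(b + E(73))) = 1/((33462 - 18352)/(7476 + 73)) = 1/(15110/7549) = 7549/15110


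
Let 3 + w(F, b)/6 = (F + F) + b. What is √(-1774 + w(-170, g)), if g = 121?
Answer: I*√3106 ≈ 55.732*I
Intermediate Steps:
w(F, b) = -18 + 6*b + 12*F (w(F, b) = -18 + 6*((F + F) + b) = -18 + 6*(2*F + b) = -18 + 6*(b + 2*F) = -18 + (6*b + 12*F) = -18 + 6*b + 12*F)
√(-1774 + w(-170, g)) = √(-1774 + (-18 + 6*121 + 12*(-170))) = √(-1774 + (-18 + 726 - 2040)) = √(-1774 - 1332) = √(-3106) = I*√3106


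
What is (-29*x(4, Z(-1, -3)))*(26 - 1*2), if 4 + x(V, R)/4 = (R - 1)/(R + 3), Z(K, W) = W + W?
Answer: 4640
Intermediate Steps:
Z(K, W) = 2*W
x(V, R) = -16 + 4*(-1 + R)/(3 + R) (x(V, R) = -16 + 4*((R - 1)/(R + 3)) = -16 + 4*((-1 + R)/(3 + R)) = -16 + 4*(-1 + R)/(3 + R))
(-29*x(4, Z(-1, -3)))*(26 - 1*2) = (-116*(-13 - 6*(-3))/(3 + 2*(-3)))*(26 - 1*2) = (-116*(-13 - 3*(-6))/(3 - 6))*(26 - 2) = -116*(-13 + 18)/(-3)*24 = -116*(-1)*5/3*24 = -29*(-20/3)*24 = (580/3)*24 = 4640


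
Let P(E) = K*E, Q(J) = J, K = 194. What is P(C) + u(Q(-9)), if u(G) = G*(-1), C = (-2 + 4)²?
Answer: 785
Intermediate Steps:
C = 4 (C = 2² = 4)
u(G) = -G
P(E) = 194*E
P(C) + u(Q(-9)) = 194*4 - 1*(-9) = 776 + 9 = 785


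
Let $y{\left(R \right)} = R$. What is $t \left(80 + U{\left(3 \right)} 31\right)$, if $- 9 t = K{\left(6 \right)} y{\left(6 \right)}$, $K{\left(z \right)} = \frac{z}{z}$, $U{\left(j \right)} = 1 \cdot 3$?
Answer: $- \frac{346}{3} \approx -115.33$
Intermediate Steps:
$U{\left(j \right)} = 3$
$K{\left(z \right)} = 1$
$t = - \frac{2}{3}$ ($t = - \frac{1 \cdot 6}{9} = \left(- \frac{1}{9}\right) 6 = - \frac{2}{3} \approx -0.66667$)
$t \left(80 + U{\left(3 \right)} 31\right) = - \frac{2 \left(80 + 3 \cdot 31\right)}{3} = - \frac{2 \left(80 + 93\right)}{3} = \left(- \frac{2}{3}\right) 173 = - \frac{346}{3}$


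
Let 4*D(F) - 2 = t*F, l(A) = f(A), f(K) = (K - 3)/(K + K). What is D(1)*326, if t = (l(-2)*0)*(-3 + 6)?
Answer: 163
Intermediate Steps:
f(K) = (-3 + K)/(2*K) (f(K) = (-3 + K)/((2*K)) = (-3 + K)*(1/(2*K)) = (-3 + K)/(2*K))
l(A) = (-3 + A)/(2*A)
t = 0 (t = (((1/2)*(-3 - 2)/(-2))*0)*(-3 + 6) = (((1/2)*(-1/2)*(-5))*0)*3 = ((5/4)*0)*3 = 0*3 = 0)
D(F) = 1/2 (D(F) = 1/2 + (0*F)/4 = 1/2 + (1/4)*0 = 1/2 + 0 = 1/2)
D(1)*326 = (1/2)*326 = 163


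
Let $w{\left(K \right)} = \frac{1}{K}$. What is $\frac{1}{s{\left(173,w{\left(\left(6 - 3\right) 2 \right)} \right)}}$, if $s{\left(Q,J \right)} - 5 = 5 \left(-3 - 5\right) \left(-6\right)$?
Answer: $\frac{1}{245} \approx 0.0040816$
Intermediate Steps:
$s{\left(Q,J \right)} = 245$ ($s{\left(Q,J \right)} = 5 + 5 \left(-3 - 5\right) \left(-6\right) = 5 + 5 \left(-8\right) \left(-6\right) = 5 - -240 = 5 + 240 = 245$)
$\frac{1}{s{\left(173,w{\left(\left(6 - 3\right) 2 \right)} \right)}} = \frac{1}{245}$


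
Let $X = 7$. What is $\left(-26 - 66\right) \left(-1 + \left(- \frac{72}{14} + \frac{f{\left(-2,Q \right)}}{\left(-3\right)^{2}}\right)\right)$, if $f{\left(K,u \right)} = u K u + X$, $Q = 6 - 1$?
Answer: $\frac{63296}{63} \approx 1004.7$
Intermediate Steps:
$Q = 5$ ($Q = 6 - 1 = 5$)
$f{\left(K,u \right)} = 7 + K u^{2}$ ($f{\left(K,u \right)} = u K u + 7 = K u u + 7 = K u^{2} + 7 = 7 + K u^{2}$)
$\left(-26 - 66\right) \left(-1 + \left(- \frac{72}{14} + \frac{f{\left(-2,Q \right)}}{\left(-3\right)^{2}}\right)\right) = \left(-26 - 66\right) \left(-1 - \left(\frac{36}{7} - \frac{7 - 2 \cdot 5^{2}}{\left(-3\right)^{2}}\right)\right) = - 92 \left(-1 - \left(\frac{36}{7} - \frac{7 - 50}{9}\right)\right) = - 92 \left(-1 - \left(\frac{36}{7} - \left(7 - 50\right) \frac{1}{9}\right)\right) = - 92 \left(-1 - \frac{625}{63}\right) = \left(-92\right) \left(- \frac{688}{63}\right) = \frac{63296}{63}$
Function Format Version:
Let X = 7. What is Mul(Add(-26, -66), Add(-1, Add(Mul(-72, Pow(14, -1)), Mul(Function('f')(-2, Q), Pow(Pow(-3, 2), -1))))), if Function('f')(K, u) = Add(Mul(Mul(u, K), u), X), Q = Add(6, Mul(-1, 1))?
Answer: Rational(63296, 63) ≈ 1004.7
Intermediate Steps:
Q = 5 (Q = Add(6, -1) = 5)
Function('f')(K, u) = Add(7, Mul(K, Pow(u, 2))) (Function('f')(K, u) = Add(Mul(Mul(u, K), u), 7) = Add(Mul(Mul(K, u), u), 7) = Add(Mul(K, Pow(u, 2)), 7) = Add(7, Mul(K, Pow(u, 2))))
Mul(Add(-26, -66), Add(-1, Add(Mul(-72, Pow(14, -1)), Mul(Function('f')(-2, Q), Pow(Pow(-3, 2), -1))))) = Mul(Add(-26, -66), Add(-1, Add(Mul(-72, Pow(14, -1)), Mul(Add(7, Mul(-2, Pow(5, 2))), Pow(Pow(-3, 2), -1))))) = Mul(-92, Add(-1, Add(Mul(-72, Rational(1, 14)), Mul(Add(7, Mul(-2, 25)), Pow(9, -1))))) = Mul(-92, Add(-1, Add(Rational(-36, 7), Mul(Add(7, -50), Rational(1, 9))))) = Mul(-92, Add(-1, Add(Rational(-36, 7), Mul(-43, Rational(1, 9))))) = Mul(-92, Add(-1, Add(Rational(-36, 7), Rational(-43, 9)))) = Mul(-92, Add(-1, Rational(-625, 63))) = Mul(-92, Rational(-688, 63)) = Rational(63296, 63)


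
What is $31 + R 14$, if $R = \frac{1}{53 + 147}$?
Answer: $\frac{3107}{100} \approx 31.07$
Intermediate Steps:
$R = \frac{1}{200} \approx 0.005$
$31 + R 14 = 31 + \frac{1}{200} \cdot 14 = 31 + \frac{7}{100} = \frac{3107}{100}$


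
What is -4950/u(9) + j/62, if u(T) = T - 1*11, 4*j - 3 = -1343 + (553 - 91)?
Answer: 306461/124 ≈ 2471.5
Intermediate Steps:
j = -439/2 (j = 3/4 + (-1343 + (553 - 91))/4 = 3/4 + (-1343 + 462)/4 = 3/4 + (1/4)*(-881) = 3/4 - 881/4 = -439/2 ≈ -219.50)
u(T) = -11 + T (u(T) = T - 11 = -11 + T)
-4950/u(9) + j/62 = -4950/(-11 + 9) - 439/2/62 = -4950/(-2) - 439/2*1/62 = -4950*(-1/2) - 439/124 = 2475 - 439/124 = 306461/124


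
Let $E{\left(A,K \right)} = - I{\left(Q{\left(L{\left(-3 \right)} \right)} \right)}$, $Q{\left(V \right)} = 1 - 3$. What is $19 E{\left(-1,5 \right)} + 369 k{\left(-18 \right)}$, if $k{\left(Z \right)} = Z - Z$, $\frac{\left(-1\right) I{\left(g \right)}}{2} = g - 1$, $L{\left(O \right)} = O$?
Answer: $-114$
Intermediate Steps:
$Q{\left(V \right)} = -2$ ($Q{\left(V \right)} = 1 - 3 = -2$)
$I{\left(g \right)} = 2 - 2 g$ ($I{\left(g \right)} = - 2 \left(g - 1\right) = - 2 \left(-1 + g\right) = 2 - 2 g$)
$k{\left(Z \right)} = 0$
$E{\left(A,K \right)} = -6$ ($E{\left(A,K \right)} = - (2 - -4) = - (2 + 4) = \left(-1\right) 6 = -6$)
$19 E{\left(-1,5 \right)} + 369 k{\left(-18 \right)} = 19 \left(-6\right) + 369 \cdot 0 = -114 + 0 = -114$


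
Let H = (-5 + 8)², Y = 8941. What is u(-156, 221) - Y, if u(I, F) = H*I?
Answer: -10345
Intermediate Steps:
H = 9 (H = 3² = 9)
u(I, F) = 9*I
u(-156, 221) - Y = 9*(-156) - 1*8941 = -1404 - 8941 = -10345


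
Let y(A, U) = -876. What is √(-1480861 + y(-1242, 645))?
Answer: I*√1481737 ≈ 1217.3*I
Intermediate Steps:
√(-1480861 + y(-1242, 645)) = √(-1480861 - 876) = √(-1481737) = I*√1481737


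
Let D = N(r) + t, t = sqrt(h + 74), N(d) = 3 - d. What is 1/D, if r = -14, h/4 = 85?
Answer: -17/125 + 3*sqrt(46)/125 ≈ 0.026776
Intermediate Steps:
h = 340 (h = 4*85 = 340)
t = 3*sqrt(46) (t = sqrt(340 + 74) = sqrt(414) = 3*sqrt(46) ≈ 20.347)
D = 17 + 3*sqrt(46) (D = (3 - 1*(-14)) + 3*sqrt(46) = (3 + 14) + 3*sqrt(46) = 17 + 3*sqrt(46) ≈ 37.347)
1/D = 1/(17 + 3*sqrt(46))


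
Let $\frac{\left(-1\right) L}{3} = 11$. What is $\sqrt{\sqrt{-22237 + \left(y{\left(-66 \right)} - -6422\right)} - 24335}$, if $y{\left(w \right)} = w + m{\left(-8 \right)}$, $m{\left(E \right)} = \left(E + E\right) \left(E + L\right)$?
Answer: $\sqrt{-24335 + 5 i \sqrt{609}} \approx 0.3955 + 156.0 i$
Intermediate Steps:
$L = -33$ ($L = \left(-3\right) 11 = -33$)
$m{\left(E \right)} = 2 E \left(-33 + E\right)$ ($m{\left(E \right)} = \left(E + E\right) \left(E - 33\right) = 2 E \left(-33 + E\right)$)
$y{\left(w \right)} = 656 + w$ ($y{\left(w \right)} = w + 2 \left(-8\right) \left(-33 - 8\right) = w + 2 \left(-8\right) \left(-41\right) = w + 656 = 656 + w$)
$\sqrt{\sqrt{-22237 + \left(y{\left(-66 \right)} - -6422\right)} - 24335} = \sqrt{\sqrt{-22237 + \left(\left(656 - 66\right) - -6422\right)} - 24335} = \sqrt{\sqrt{-22237 + \left(590 + 6422\right)} - 24335} = \sqrt{\sqrt{-22237 + 7012} - 24335} = \sqrt{\sqrt{-15225} - 24335} = \sqrt{5 i \sqrt{609} - 24335} = \sqrt{-24335 + 5 i \sqrt{609}}$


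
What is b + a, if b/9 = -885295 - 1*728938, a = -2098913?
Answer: -16627010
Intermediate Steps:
b = -14528097 (b = 9*(-885295 - 1*728938) = 9*(-885295 - 728938) = 9*(-1614233) = -14528097)
b + a = -14528097 - 2098913 = -16627010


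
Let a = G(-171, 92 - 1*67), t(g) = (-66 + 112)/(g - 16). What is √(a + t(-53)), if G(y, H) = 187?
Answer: √1677/3 ≈ 13.650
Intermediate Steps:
t(g) = 46/(-16 + g)
a = 187
√(a + t(-53)) = √(187 + 46/(-16 - 53)) = √(187 + 46/(-69)) = √(187 + 46*(-1/69)) = √(187 - ⅔) = √(559/3) = √1677/3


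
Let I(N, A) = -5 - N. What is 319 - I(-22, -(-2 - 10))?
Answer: 302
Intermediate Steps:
319 - I(-22, -(-2 - 10)) = 319 - (-5 - 1*(-22)) = 319 - (-5 + 22) = 319 - 1*17 = 319 - 17 = 302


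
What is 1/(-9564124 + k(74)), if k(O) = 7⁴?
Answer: -1/9561723 ≈ -1.0458e-7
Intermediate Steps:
k(O) = 2401
1/(-9564124 + k(74)) = 1/(-9564124 + 2401) = 1/(-9561723) = -1/9561723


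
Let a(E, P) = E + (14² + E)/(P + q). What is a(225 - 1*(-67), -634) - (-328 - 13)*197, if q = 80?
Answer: 18688669/277 ≈ 67468.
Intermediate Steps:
a(E, P) = E + (196 + E)/(80 + P) (a(E, P) = E + (14² + E)/(P + 80) = E + (196 + E)/(80 + P))
a(225 - 1*(-67), -634) - (-328 - 13)*197 = (196 + 81*(225 - 1*(-67)) + (225 - 1*(-67))*(-634))/(80 - 634) - (-328 - 13)*197 = (196 + 81*(225 + 67) + (225 + 67)*(-634))/(-554) - (-341)*197 = -(196 + 81*292 + 292*(-634))/554 - 1*(-67177) = -(196 + 23652 - 185128)/554 + 67177 = -1/554*(-161280) + 67177 = 80640/277 + 67177 = 18688669/277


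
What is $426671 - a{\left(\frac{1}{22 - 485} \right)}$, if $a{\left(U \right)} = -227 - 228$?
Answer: $427126$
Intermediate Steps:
$a{\left(U \right)} = -455$ ($a{\left(U \right)} = -227 - 228 = -455$)
$426671 - a{\left(\frac{1}{22 - 485} \right)} = 426671 - -455 = 426671 + 455 = 427126$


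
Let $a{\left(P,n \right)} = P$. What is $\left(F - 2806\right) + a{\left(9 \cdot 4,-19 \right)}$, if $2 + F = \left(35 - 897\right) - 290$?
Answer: $-3924$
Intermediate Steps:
$F = -1154$ ($F = -2 + \left(\left(35 - 897\right) - 290\right) = -2 - 1152 = -1154$)
$\left(F - 2806\right) + a{\left(9 \cdot 4,-19 \right)} = \left(-1154 - 2806\right) + 9 \cdot 4 = -3960 + 36 = -3924$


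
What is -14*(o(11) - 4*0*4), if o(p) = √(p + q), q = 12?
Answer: -14*√23 ≈ -67.142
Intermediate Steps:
o(p) = √(12 + p) (o(p) = √(p + 12) = √(12 + p))
-14*(o(11) - 4*0*4) = -14*(√(12 + 11) - 4*0*4) = -14*(√23 + 0*4) = -14*(√23 + 0) = -14*√23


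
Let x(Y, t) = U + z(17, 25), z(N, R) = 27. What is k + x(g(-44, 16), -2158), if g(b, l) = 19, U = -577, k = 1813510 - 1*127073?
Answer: 1685887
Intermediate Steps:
k = 1686437 (k = 1813510 - 127073 = 1686437)
x(Y, t) = -550 (x(Y, t) = -577 + 27 = -550)
k + x(g(-44, 16), -2158) = 1686437 - 550 = 1685887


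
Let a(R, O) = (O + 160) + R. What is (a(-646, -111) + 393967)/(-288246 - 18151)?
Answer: -393370/306397 ≈ -1.2839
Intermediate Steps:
a(R, O) = 160 + O + R (a(R, O) = (160 + O) + R = 160 + O + R)
(a(-646, -111) + 393967)/(-288246 - 18151) = ((160 - 111 - 646) + 393967)/(-288246 - 18151) = (-597 + 393967)/(-306397) = 393370*(-1/306397) = -393370/306397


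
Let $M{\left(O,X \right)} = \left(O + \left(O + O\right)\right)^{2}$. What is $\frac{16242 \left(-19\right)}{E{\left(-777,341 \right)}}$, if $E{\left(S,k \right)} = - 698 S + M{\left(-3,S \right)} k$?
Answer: $- \frac{102866}{189989} \approx -0.54143$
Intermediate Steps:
$M{\left(O,X \right)} = 9 O^{2}$ ($M{\left(O,X \right)} = \left(O + 2 O\right)^{2} = \left(3 O\right)^{2} = 9 O^{2}$)
$E{\left(S,k \right)} = - 698 S + 81 k$ ($E{\left(S,k \right)} = - 698 S + 9 \left(-3\right)^{2} k = - 698 S + 9 \cdot 9 k = - 698 S + 81 k$)
$\frac{16242 \left(-19\right)}{E{\left(-777,341 \right)}} = \frac{16242 \left(-19\right)}{\left(-698\right) \left(-777\right) + 81 \cdot 341} = - \frac{308598}{542346 + 27621} = - \frac{308598}{569967} = \left(-308598\right) \frac{1}{569967} = - \frac{102866}{189989}$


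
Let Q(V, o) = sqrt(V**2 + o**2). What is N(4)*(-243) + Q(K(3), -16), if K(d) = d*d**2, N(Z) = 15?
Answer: -3645 + sqrt(985) ≈ -3613.6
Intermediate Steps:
K(d) = d**3
N(4)*(-243) + Q(K(3), -16) = 15*(-243) + sqrt((3**3)**2 + (-16)**2) = -3645 + sqrt(27**2 + 256) = -3645 + sqrt(729 + 256) = -3645 + sqrt(985)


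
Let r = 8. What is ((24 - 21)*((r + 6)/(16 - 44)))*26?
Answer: -39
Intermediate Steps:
((24 - 21)*((r + 6)/(16 - 44)))*26 = ((24 - 21)*((8 + 6)/(16 - 44)))*26 = (3*(14/(-28)))*26 = (3*(14*(-1/28)))*26 = (3*(-1/2))*26 = -3/2*26 = -39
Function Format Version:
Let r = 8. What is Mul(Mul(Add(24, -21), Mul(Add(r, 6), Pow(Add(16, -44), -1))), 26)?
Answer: -39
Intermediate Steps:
Mul(Mul(Add(24, -21), Mul(Add(r, 6), Pow(Add(16, -44), -1))), 26) = Mul(Mul(Add(24, -21), Mul(Add(8, 6), Pow(Add(16, -44), -1))), 26) = Mul(Mul(3, Mul(14, Pow(-28, -1))), 26) = Mul(Mul(3, Mul(14, Rational(-1, 28))), 26) = Mul(Mul(3, Rational(-1, 2)), 26) = Mul(Rational(-3, 2), 26) = -39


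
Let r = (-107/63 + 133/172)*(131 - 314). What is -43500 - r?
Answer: -157733525/3612 ≈ -43669.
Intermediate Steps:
r = 611525/3612 (r = (-107*1/63 + 133*(1/172))*(-183) = (-107/63 + 133/172)*(-183) = -10025/10836*(-183) = 611525/3612 ≈ 169.30)
-43500 - r = -43500 - 1*611525/3612 = -43500 - 611525/3612 = -157733525/3612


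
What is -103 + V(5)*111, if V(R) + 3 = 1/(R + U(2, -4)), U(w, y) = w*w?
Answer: -1271/3 ≈ -423.67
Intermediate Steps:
U(w, y) = w²
V(R) = -3 + 1/(4 + R) (V(R) = -3 + 1/(R + 2²) = -3 + 1/(R + 4) = -3 + 1/(4 + R))
-103 + V(5)*111 = -103 + ((-11 - 3*5)/(4 + 5))*111 = -103 + ((-11 - 15)/9)*111 = -103 + ((⅑)*(-26))*111 = -103 - 26/9*111 = -103 - 962/3 = -1271/3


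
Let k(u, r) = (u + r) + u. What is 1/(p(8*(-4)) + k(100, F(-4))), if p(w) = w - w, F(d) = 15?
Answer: 1/215 ≈ 0.0046512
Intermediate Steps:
p(w) = 0
k(u, r) = r + 2*u (k(u, r) = (r + u) + u = r + 2*u)
1/(p(8*(-4)) + k(100, F(-4))) = 1/(0 + (15 + 2*100)) = 1/(0 + (15 + 200)) = 1/(0 + 215) = 1/215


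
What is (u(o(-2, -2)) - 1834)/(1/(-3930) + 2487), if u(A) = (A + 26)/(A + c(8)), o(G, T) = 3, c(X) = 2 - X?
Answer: -7245610/9773909 ≈ -0.74132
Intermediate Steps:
u(A) = (26 + A)/(-6 + A) (u(A) = (A + 26)/(A + (2 - 1*8)) = (26 + A)/(A + (2 - 8)) = (26 + A)/(A - 6) = (26 + A)/(-6 + A))
(u(o(-2, -2)) - 1834)/(1/(-3930) + 2487) = ((26 + 3)/(-6 + 3) - 1834)/(1/(-3930) + 2487) = (29/(-3) - 1834)/(-1/3930 + 2487) = (-1/3*29 - 1834)/(9773909/3930) = (-29/3 - 1834)*(3930/9773909) = -5531/3*3930/9773909 = -7245610/9773909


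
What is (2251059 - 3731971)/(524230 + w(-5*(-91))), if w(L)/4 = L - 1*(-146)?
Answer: -740456/263317 ≈ -2.8120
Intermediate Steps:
w(L) = 584 + 4*L (w(L) = 4*(L - 1*(-146)) = 4*(L + 146) = 4*(146 + L) = 584 + 4*L)
(2251059 - 3731971)/(524230 + w(-5*(-91))) = (2251059 - 3731971)/(524230 + (584 + 4*(-5*(-91)))) = -1480912/(524230 + (584 + 4*455)) = -1480912/(524230 + (584 + 1820)) = -1480912/(524230 + 2404) = -1480912/526634 = -1480912*1/526634 = -740456/263317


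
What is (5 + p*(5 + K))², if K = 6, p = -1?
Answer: 36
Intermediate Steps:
(5 + p*(5 + K))² = (5 - (5 + 6))² = (5 - 1*11)² = (5 - 11)² = (-6)² = 36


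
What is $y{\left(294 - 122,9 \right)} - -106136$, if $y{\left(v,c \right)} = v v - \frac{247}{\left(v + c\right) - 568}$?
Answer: $\frac{52523887}{387} \approx 1.3572 \cdot 10^{5}$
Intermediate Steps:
$y{\left(v,c \right)} = v^{2} - \frac{247}{-568 + c + v}$ ($y{\left(v,c \right)} = v^{2} - \frac{247}{\left(c + v\right) - 568} = v^{2} - \frac{247}{-568 + c + v}$)
$y{\left(294 - 122,9 \right)} - -106136 = \frac{-247 + \left(294 - 122\right)^{3} - 568 \left(294 - 122\right)^{2} + 9 \left(294 - 122\right)^{2}}{-568 + 9 + \left(294 - 122\right)} - -106136 = \frac{-247 + \left(294 - 122\right)^{3} - 568 \left(294 - 122\right)^{2} + 9 \left(294 - 122\right)^{2}}{-568 + 9 + \left(294 - 122\right)} + 106136 = \frac{-247 + 172^{3} - 568 \cdot 172^{2} + 9 \cdot 172^{2}}{-568 + 9 + 172} + 106136 = \frac{-247 + 5088448 - 16803712 + 9 \cdot 29584}{-387} + 106136 = - \frac{-247 + 5088448 - 16803712 + 266256}{387} + 106136 = \left(- \frac{1}{387}\right) \left(-11449255\right) + 106136 = \frac{11449255}{387} + 106136 = \frac{52523887}{387}$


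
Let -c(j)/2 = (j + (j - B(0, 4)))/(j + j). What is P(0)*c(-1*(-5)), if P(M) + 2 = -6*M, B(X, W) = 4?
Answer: 12/5 ≈ 2.4000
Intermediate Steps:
P(M) = -2 - 6*M
c(j) = -(-4 + 2*j)/j (c(j) = -2*(j + (j - 1*4))/(j + j) = -2*(j + (j - 4))/(2*j) = -2*(j + (-4 + j))*1/(2*j) = -2*(-4 + 2*j)*1/(2*j) = -(-4 + 2*j)/j)
P(0)*c(-1*(-5)) = (-2 - 6*0)*(-2 + 4/((-1*(-5)))) = (-2 + 0)*(-2 + 4/5) = -2*(-2 + 4*(⅕)) = -2*(-2 + ⅘) = -2*(-6/5) = 12/5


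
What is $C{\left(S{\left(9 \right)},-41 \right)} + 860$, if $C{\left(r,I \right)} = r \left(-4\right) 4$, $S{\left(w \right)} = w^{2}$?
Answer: $-436$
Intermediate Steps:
$C{\left(r,I \right)} = - 16 r$ ($C{\left(r,I \right)} = - 4 r 4 = - 16 r$)
$C{\left(S{\left(9 \right)},-41 \right)} + 860 = - 16 \cdot 9^{2} + 860 = \left(-16\right) 81 + 860 = -1296 + 860 = -436$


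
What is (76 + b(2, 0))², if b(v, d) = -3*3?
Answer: 4489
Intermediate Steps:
b(v, d) = -9
(76 + b(2, 0))² = (76 - 9)² = 67² = 4489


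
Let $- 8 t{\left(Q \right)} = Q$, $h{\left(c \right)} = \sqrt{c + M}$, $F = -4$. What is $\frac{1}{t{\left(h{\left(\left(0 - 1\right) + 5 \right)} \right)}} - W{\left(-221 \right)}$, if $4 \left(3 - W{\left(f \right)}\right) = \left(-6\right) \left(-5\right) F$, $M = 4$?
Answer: $-33 - 2 \sqrt{2} \approx -35.828$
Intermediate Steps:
$h{\left(c \right)} = \sqrt{4 + c}$ ($h{\left(c \right)} = \sqrt{c + 4} = \sqrt{4 + c}$)
$t{\left(Q \right)} = - \frac{Q}{8}$
$W{\left(f \right)} = 33$ ($W{\left(f \right)} = 3 - \frac{\left(-6\right) \left(-5\right) \left(-4\right)}{4} = 3 - \frac{30 \left(-4\right)}{4} = 3 - -30 = 3 + 30 = 33$)
$\frac{1}{t{\left(h{\left(\left(0 - 1\right) + 5 \right)} \right)}} - W{\left(-221 \right)} = \frac{1}{\left(- \frac{1}{8}\right) \sqrt{4 + \left(\left(0 - 1\right) + 5\right)}} - 33 = \frac{1}{\left(- \frac{1}{8}\right) \sqrt{4 + \left(-1 + 5\right)}} - 33 = \frac{1}{\left(- \frac{1}{8}\right) \sqrt{4 + 4}} - 33 = \frac{1}{\left(- \frac{1}{8}\right) \sqrt{8}} - 33 = \frac{1}{\left(- \frac{1}{8}\right) 2 \sqrt{2}} - 33 = \frac{1}{\left(- \frac{1}{4}\right) \sqrt{2}} - 33 = - 2 \sqrt{2} - 33 = -33 - 2 \sqrt{2}$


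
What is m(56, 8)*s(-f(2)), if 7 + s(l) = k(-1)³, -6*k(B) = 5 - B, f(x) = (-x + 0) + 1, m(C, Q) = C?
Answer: -448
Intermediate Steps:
f(x) = 1 - x (f(x) = -x + 1 = 1 - x)
k(B) = -⅚ + B/6 (k(B) = -(5 - B)/6 = -⅚ + B/6)
s(l) = -8 (s(l) = -7 + (-⅚ + (⅙)*(-1))³ = -7 + (-⅚ - ⅙)³ = -7 + (-1)³ = -7 - 1 = -8)
m(56, 8)*s(-f(2)) = 56*(-8) = -448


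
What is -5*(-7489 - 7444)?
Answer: 74665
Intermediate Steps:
-5*(-7489 - 7444) = -5*(-14933) = 74665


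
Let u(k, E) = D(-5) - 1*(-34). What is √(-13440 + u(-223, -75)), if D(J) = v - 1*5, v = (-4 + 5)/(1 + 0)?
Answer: 3*I*√1490 ≈ 115.8*I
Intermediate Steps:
v = 1 (v = 1/1 = 1*1 = 1)
D(J) = -4 (D(J) = 1 - 1*5 = 1 - 5 = -4)
u(k, E) = 30 (u(k, E) = -4 - 1*(-34) = -4 + 34 = 30)
√(-13440 + u(-223, -75)) = √(-13440 + 30) = √(-13410) = 3*I*√1490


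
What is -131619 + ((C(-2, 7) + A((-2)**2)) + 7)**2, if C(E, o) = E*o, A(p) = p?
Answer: -131610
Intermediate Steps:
-131619 + ((C(-2, 7) + A((-2)**2)) + 7)**2 = -131619 + ((-2*7 + (-2)**2) + 7)**2 = -131619 + ((-14 + 4) + 7)**2 = -131619 + (-10 + 7)**2 = -131619 + (-3)**2 = -131619 + 9 = -131610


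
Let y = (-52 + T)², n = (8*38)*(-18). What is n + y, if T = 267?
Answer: 40753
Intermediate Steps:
n = -5472 (n = 304*(-18) = -5472)
y = 46225 (y = (-52 + 267)² = 215² = 46225)
n + y = -5472 + 46225 = 40753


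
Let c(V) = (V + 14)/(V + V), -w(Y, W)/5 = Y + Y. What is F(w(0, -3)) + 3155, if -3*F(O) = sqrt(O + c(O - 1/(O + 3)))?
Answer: 3155 - I*sqrt(82)/6 ≈ 3155.0 - 1.5092*I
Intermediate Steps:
w(Y, W) = -10*Y (w(Y, W) = -5*(Y + Y) = -10*Y)
c(V) = (14 + V)/(2*V) (c(V) = (14 + V)/((2*V)) = (14 + V)*(1/(2*V)) = (14 + V)/(2*V))
F(O) = -sqrt(O + (14 + O - 1/(3 + O))/(2*(O - 1/(3 + O))))/3 (F(O) = -sqrt(O + (14 + (O - 1/(O + 3)))/(2*(O - 1/(O + 3))))/3 = -sqrt(O + (14 + (O - 1/(3 + O)))/(2*(O - 1/(3 + O))))/3 = -sqrt(O + (14 + O - 1/(3 + O))/(2*(O - 1/(3 + O))))/3)
F(w(0, -3)) + 3155 = -sqrt(2)*sqrt((41 + 2*(-10*0)**3 + 7*(-10*0)**2 + 15*(-10*0))/(-1 + (-10*0)**2 + 3*(-10*0)))/6 + 3155 = -sqrt(2)*sqrt((41 + 2*0**3 + 7*0**2 + 15*0)/(-1 + 0**2 + 3*0))/6 + 3155 = -sqrt(2)*sqrt((41 + 2*0 + 7*0 + 0)/(-1 + 0 + 0))/6 + 3155 = -sqrt(2)*sqrt((41 + 0 + 0 + 0)/(-1))/6 + 3155 = -sqrt(2)*sqrt(-1*41)/6 + 3155 = -sqrt(2)*sqrt(-41)/6 + 3155 = -sqrt(2)*I*sqrt(41)/6 + 3155 = -I*sqrt(82)/6 + 3155 = 3155 - I*sqrt(82)/6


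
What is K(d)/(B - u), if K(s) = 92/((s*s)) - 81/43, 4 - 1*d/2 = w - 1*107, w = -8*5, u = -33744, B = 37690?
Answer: -922946/35018482631 ≈ -2.6356e-5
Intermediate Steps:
w = -40
d = 302 (d = 8 - 2*(-40 - 1*107) = 8 - 2*(-40 - 107) = 8 - 2*(-147) = 8 + 294 = 302)
K(s) = -81/43 + 92/s² (K(s) = 92/(s²) - 81*1/43 = 92/s² - 81/43 = -81/43 + 92/s²)
K(d)/(B - u) = (-81/43 + 92/302²)/(37690 - 1*(-33744)) = (-81/43 + 92*(1/91204))/(37690 + 33744) = (-81/43 + 23/22801)/71434 = -1845892/980443*1/71434 = -922946/35018482631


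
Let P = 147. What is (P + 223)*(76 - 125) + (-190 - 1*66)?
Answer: -18386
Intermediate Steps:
(P + 223)*(76 - 125) + (-190 - 1*66) = (147 + 223)*(76 - 125) + (-190 - 1*66) = 370*(-49) + (-190 - 66) = -18130 - 256 = -18386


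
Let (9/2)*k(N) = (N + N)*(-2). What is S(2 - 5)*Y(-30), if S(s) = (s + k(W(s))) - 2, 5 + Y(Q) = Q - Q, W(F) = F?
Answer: 35/3 ≈ 11.667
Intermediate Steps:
k(N) = -8*N/9 (k(N) = 2*((N + N)*(-2))/9 = 2*((2*N)*(-2))/9 = 2*(-4*N)/9 = -8*N/9)
Y(Q) = -5 (Y(Q) = -5 + (Q - Q) = -5 + 0 = -5)
S(s) = -2 + s/9 (S(s) = (s - 8*s/9) - 2 = s/9 - 2 = -2 + s/9)
S(2 - 5)*Y(-30) = (-2 + (2 - 5)/9)*(-5) = (-2 + (⅑)*(-3))*(-5) = (-2 - ⅓)*(-5) = -7/3*(-5) = 35/3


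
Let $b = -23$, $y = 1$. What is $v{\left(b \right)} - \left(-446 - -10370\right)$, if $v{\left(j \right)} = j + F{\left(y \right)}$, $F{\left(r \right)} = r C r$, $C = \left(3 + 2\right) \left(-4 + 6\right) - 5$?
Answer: $-9942$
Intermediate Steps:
$C = 5$ ($C = 5 \cdot 2 - 5 = 10 - 5 = 5$)
$F{\left(r \right)} = 5 r^{2}$ ($F{\left(r \right)} = r 5 r = 5 r r = 5 r^{2}$)
$v{\left(j \right)} = 5 + j$ ($v{\left(j \right)} = j + 5 \cdot 1^{2} = j + 5 \cdot 1 = j + 5 = 5 + j$)
$v{\left(b \right)} - \left(-446 - -10370\right) = \left(5 - 23\right) - \left(-446 - -10370\right) = -18 - \left(-446 + 10370\right) = -18 - 9924 = -9942$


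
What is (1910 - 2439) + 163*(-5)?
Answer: -1344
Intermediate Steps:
(1910 - 2439) + 163*(-5) = -529 - 815 = -1344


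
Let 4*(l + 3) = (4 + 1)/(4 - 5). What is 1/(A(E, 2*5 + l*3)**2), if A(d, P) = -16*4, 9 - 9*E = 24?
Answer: 1/4096 ≈ 0.00024414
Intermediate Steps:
l = -17/4 (l = -3 + ((4 + 1)/(4 - 5))/4 = -3 + (5/(-1))/4 = -3 + (5*(-1))/4 = -3 + (1/4)*(-5) = -3 - 5/4 = -17/4 ≈ -4.2500)
E = -5/3 (E = 1 - 1/9*24 = 1 - 8/3 = -5/3 ≈ -1.6667)
A(d, P) = -64
1/(A(E, 2*5 + l*3)**2) = 1/((-64)**2) = 1/4096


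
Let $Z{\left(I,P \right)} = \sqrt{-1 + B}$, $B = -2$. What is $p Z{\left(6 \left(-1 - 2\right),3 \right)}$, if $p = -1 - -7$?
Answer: $6 i \sqrt{3} \approx 10.392 i$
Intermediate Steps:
$Z{\left(I,P \right)} = i \sqrt{3}$ ($Z{\left(I,P \right)} = \sqrt{-1 - 2} = \sqrt{-3} = i \sqrt{3}$)
$p = 6$ ($p = -1 + 7 = 6$)
$p Z{\left(6 \left(-1 - 2\right),3 \right)} = 6 i \sqrt{3}$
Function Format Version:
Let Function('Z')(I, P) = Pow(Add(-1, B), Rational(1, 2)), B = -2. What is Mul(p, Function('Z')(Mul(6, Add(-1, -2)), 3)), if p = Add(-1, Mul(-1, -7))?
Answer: Mul(6, I, Pow(3, Rational(1, 2))) ≈ Mul(10.392, I)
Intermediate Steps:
Function('Z')(I, P) = Mul(I, Pow(3, Rational(1, 2))) (Function('Z')(I, P) = Pow(Add(-1, -2), Rational(1, 2)) = Pow(-3, Rational(1, 2)) = Mul(I, Pow(3, Rational(1, 2))))
p = 6 (p = Add(-1, 7) = 6)
Mul(p, Function('Z')(Mul(6, Add(-1, -2)), 3)) = Mul(6, Mul(I, Pow(3, Rational(1, 2)))) = Mul(6, I, Pow(3, Rational(1, 2)))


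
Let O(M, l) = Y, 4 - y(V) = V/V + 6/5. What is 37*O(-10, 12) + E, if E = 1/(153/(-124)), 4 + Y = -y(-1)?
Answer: -164789/765 ≈ -215.41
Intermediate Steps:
y(V) = 9/5 (y(V) = 4 - (V/V + 6/5) = 4 - (1 + 6*(⅕)) = 4 - (1 + 6/5) = 4 - 1*11/5 = 4 - 11/5 = 9/5)
Y = -29/5 (Y = -4 - 1*9/5 = -4 - 9/5 = -29/5 ≈ -5.8000)
O(M, l) = -29/5
E = -124/153 (E = 1/(153*(-1/124)) = 1/(-153/124) = -124/153 ≈ -0.81046)
37*O(-10, 12) + E = 37*(-29/5) - 124/153 = -1073/5 - 124/153 = -164789/765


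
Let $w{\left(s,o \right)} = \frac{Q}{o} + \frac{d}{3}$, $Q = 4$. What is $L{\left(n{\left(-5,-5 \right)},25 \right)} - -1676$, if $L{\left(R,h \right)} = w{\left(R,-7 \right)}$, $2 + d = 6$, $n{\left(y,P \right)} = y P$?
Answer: $\frac{35212}{21} \approx 1676.8$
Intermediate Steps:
$n{\left(y,P \right)} = P y$
$d = 4$ ($d = -2 + 6 = 4$)
$w{\left(s,o \right)} = \frac{4}{3} + \frac{4}{o}$ ($w{\left(s,o \right)} = \frac{4}{o} + \frac{4}{3} = \frac{4}{3} + \frac{4}{o}$)
$L{\left(R,h \right)} = \frac{16}{21}$ ($L{\left(R,h \right)} = \frac{4}{3} + \frac{4}{-7} = \frac{4}{3} + 4 \left(- \frac{1}{7}\right) = \frac{4}{3} - \frac{4}{7} = \frac{16}{21}$)
$L{\left(n{\left(-5,-5 \right)},25 \right)} - -1676 = \frac{16}{21} - -1676 = \frac{16}{21} + 1676 = \frac{35212}{21}$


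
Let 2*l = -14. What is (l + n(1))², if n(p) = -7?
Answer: 196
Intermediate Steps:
l = -7 (l = (½)*(-14) = -7)
(l + n(1))² = (-7 - 7)² = (-14)² = 196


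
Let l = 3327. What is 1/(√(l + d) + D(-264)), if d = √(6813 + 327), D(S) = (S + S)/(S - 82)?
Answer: -1/(-264/173 - √(3327 + 2*√1785)) ≈ 0.016685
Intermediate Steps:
D(S) = 2*S/(-82 + S) (D(S) = (2*S)/(-82 + S) = 2*S/(-82 + S))
d = 2*√1785 (d = √7140 = 2*√1785 ≈ 84.499)
1/(√(l + d) + D(-264)) = 1/(√(3327 + 2*√1785) + 2*(-264)/(-82 - 264)) = 1/(√(3327 + 2*√1785) + 2*(-264)/(-346)) = 1/(√(3327 + 2*√1785) + 2*(-264)*(-1/346)) = 1/(√(3327 + 2*√1785) + 264/173) = 1/(264/173 + √(3327 + 2*√1785))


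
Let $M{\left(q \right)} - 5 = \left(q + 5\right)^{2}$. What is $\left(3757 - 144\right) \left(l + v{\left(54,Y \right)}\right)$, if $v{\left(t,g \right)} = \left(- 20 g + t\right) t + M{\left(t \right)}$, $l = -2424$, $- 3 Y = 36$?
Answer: $61196994$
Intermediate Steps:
$Y = -12$ ($Y = \left(- \frac{1}{3}\right) 36 = -12$)
$M{\left(q \right)} = 5 + \left(5 + q\right)^{2}$ ($M{\left(q \right)} = 5 + \left(q + 5\right)^{2} = 5 + \left(5 + q\right)^{2}$)
$v{\left(t,g \right)} = 5 + \left(5 + t\right)^{2} + t \left(t - 20 g\right)$ ($v{\left(t,g \right)} = \left(- 20 g + t\right) t + \left(5 + \left(5 + t\right)^{2}\right) = \left(t - 20 g\right) t + \left(5 + \left(5 + t\right)^{2}\right) = t \left(t - 20 g\right) + \left(5 + \left(5 + t\right)^{2}\right) = 5 + \left(5 + t\right)^{2} + t \left(t - 20 g\right)$)
$\left(3757 - 144\right) \left(l + v{\left(54,Y \right)}\right) = \left(3757 - 144\right) \left(-2424 + \left(5 + 54^{2} + \left(5 + 54\right)^{2} - \left(-240\right) 54\right)\right) = 3613 \left(-2424 + \left(5 + 2916 + 59^{2} + 12960\right)\right) = 3613 \left(-2424 + \left(5 + 2916 + 3481 + 12960\right)\right) = 3613 \left(-2424 + 19362\right) = 3613 \cdot 16938 = 61196994$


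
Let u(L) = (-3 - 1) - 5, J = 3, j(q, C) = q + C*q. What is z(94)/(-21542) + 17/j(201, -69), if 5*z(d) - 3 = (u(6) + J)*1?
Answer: -52649/43299420 ≈ -0.0012159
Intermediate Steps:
u(L) = -9 (u(L) = -4 - 5 = -9)
z(d) = -⅗ (z(d) = ⅗ + ((-9 + 3)*1)/5 = ⅗ + (-6*1)/5 = ⅗ + (⅕)*(-6) = ⅗ - 6/5 = -⅗)
z(94)/(-21542) + 17/j(201, -69) = -⅗/(-21542) + 17/((201*(1 - 69))) = -⅗*(-1/21542) + 17/((201*(-68))) = 3/107710 + 17/(-13668) = 3/107710 + 17*(-1/13668) = 3/107710 - 1/804 = -52649/43299420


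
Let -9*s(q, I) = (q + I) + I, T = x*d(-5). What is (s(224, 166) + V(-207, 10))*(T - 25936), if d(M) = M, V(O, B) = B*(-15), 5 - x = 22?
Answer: 16424002/3 ≈ 5.4747e+6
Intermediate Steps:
x = -17 (x = 5 - 1*22 = 5 - 22 = -17)
V(O, B) = -15*B
T = 85 (T = -17*(-5) = 85)
s(q, I) = -2*I/9 - q/9 (s(q, I) = -((q + I) + I)/9 = -((I + q) + I)/9 = -(q + 2*I)/9 = -2*I/9 - q/9)
(s(224, 166) + V(-207, 10))*(T - 25936) = ((-2/9*166 - 1/9*224) - 15*10)*(85 - 25936) = ((-332/9 - 224/9) - 150)*(-25851) = (-556/9 - 150)*(-25851) = -1906/9*(-25851) = 16424002/3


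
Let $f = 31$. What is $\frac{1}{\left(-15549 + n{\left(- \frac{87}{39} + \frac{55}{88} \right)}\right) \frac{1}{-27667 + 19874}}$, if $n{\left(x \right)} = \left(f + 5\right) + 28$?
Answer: $\frac{7793}{15485} \approx 0.50326$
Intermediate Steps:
$n{\left(x \right)} = 64$ ($n{\left(x \right)} = \left(31 + 5\right) + 28 = 36 + 28 = 64$)
$\frac{1}{\left(-15549 + n{\left(- \frac{87}{39} + \frac{55}{88} \right)}\right) \frac{1}{-27667 + 19874}} = \frac{1}{\left(-15549 + 64\right) \frac{1}{-27667 + 19874}} = \frac{1}{\left(-15485\right) \frac{1}{-7793}} = \frac{1}{\left(-15485\right) \left(- \frac{1}{7793}\right)} = \frac{1}{\frac{15485}{7793}} = \frac{7793}{15485}$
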